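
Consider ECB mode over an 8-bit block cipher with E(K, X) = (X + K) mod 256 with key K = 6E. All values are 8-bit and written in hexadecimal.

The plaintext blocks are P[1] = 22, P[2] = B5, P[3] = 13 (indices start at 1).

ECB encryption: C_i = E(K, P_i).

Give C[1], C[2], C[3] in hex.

C[1] = 90, C[2] = 23, C[3] = 81

C[1]: E(K, 22) = 90.
C[2]: E(K, B5) = 23.
C[3]: E(K, 13) = 81.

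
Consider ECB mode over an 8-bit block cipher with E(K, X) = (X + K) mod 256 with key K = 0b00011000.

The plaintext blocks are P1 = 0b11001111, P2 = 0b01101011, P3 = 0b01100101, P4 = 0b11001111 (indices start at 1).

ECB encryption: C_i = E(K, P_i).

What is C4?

C4: E(K, 0b11001111) = 0b11100111.

C4 = 0b11100111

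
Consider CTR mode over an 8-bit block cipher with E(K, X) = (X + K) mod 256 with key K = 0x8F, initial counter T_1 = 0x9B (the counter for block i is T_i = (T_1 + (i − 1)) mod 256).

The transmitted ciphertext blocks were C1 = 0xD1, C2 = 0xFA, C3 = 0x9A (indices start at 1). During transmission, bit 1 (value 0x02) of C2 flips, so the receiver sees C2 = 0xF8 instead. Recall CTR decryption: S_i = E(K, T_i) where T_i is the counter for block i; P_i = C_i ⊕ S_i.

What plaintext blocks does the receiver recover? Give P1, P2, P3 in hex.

P1 = 0xFB, P2 = 0xD3, P3 = 0xB6

Only C2 changed, to 0xF8. In CTR, a change in C_i flips the same bit in P_i only; the keystream is unaffected. Decrypting the received ciphertext:
P1: T = 0x9B, S = E(K, T) = 0x2A; 0xD1 ⊕ 0x2A = 0xFB.
P2: T = 0x9C, S = E(K, T) = 0x2B; 0xF8 ⊕ 0x2B = 0xD3.
P3: T = 0x9D, S = E(K, T) = 0x2C; 0x9A ⊕ 0x2C = 0xB6.
Blocks that differ from the original plaintext: P2.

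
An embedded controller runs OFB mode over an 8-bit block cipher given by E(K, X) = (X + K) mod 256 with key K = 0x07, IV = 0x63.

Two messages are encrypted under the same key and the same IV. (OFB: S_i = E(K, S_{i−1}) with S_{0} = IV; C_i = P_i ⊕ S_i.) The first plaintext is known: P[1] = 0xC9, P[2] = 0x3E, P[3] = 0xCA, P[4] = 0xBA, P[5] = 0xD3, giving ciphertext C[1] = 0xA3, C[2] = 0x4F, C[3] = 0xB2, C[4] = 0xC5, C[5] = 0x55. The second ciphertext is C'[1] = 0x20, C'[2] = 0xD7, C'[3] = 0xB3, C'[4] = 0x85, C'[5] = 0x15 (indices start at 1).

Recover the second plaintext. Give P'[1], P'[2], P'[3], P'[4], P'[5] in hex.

P'[1] = 0x4A, P'[2] = 0xA6, P'[3] = 0xCB, P'[4] = 0xFA, P'[5] = 0x93

In OFB with a reused IV, both messages share the same keystream S_i, so C_i ⊕ C'_i = P_i ⊕ P'_i and thus P'_i = P_i ⊕ C_i ⊕ C'_i.
P'[1]: 0xC9 ⊕ 0xA3 ⊕ 0x20 = 0x4A.
P'[2]: 0x3E ⊕ 0x4F ⊕ 0xD7 = 0xA6.
P'[3]: 0xCA ⊕ 0xB2 ⊕ 0xB3 = 0xCB.
P'[4]: 0xBA ⊕ 0xC5 ⊕ 0x85 = 0xFA.
P'[5]: 0xD3 ⊕ 0x55 ⊕ 0x15 = 0x93.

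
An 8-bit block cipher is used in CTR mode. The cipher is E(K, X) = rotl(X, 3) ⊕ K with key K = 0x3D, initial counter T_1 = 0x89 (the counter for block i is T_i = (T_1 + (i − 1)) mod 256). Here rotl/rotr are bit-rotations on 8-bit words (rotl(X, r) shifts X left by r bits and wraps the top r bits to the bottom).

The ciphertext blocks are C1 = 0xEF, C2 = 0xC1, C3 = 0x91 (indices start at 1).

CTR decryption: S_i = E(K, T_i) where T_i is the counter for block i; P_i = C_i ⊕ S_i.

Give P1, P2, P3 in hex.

P1: T = 0x89, S = E(K, T) = 0x71; 0xEF ⊕ 0x71 = 0x9E.
P2: T = 0x8A, S = E(K, T) = 0x69; 0xC1 ⊕ 0x69 = 0xA8.
P3: T = 0x8B, S = E(K, T) = 0x61; 0x91 ⊕ 0x61 = 0xF0.

P1 = 0x9E, P2 = 0xA8, P3 = 0xF0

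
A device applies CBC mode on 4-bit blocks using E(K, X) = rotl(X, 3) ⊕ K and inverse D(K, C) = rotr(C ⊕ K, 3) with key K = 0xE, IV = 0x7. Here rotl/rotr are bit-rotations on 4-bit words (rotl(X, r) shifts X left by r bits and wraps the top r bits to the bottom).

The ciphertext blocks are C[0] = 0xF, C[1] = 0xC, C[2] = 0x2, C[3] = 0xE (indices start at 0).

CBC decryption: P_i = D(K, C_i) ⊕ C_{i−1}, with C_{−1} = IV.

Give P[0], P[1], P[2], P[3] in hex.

P[0]: D(K, 0xF) = 0x2; 0x2 ⊕ 0x7 = 0x5.
P[1]: D(K, 0xC) = 0x4; 0x4 ⊕ 0xF = 0xB.
P[2]: D(K, 0x2) = 0x9; 0x9 ⊕ 0xC = 0x5.
P[3]: D(K, 0xE) = 0x0; 0x0 ⊕ 0x2 = 0x2.

P[0] = 0x5, P[1] = 0xB, P[2] = 0x5, P[3] = 0x2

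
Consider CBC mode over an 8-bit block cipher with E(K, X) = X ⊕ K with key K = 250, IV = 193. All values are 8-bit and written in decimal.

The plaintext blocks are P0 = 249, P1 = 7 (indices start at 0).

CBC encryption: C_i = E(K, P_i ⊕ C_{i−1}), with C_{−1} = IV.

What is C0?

C0 = 194

C0: P0 ⊕ 193 = 56; E(K, 56) = 194.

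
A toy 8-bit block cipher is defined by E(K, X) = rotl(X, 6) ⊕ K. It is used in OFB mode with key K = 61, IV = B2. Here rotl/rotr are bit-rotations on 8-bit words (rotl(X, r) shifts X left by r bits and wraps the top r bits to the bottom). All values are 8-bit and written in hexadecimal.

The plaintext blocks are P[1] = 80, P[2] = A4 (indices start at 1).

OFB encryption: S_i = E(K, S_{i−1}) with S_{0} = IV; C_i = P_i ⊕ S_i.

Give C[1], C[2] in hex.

C[1] = 4D, C[2] = B6

C[1]: S = E(K, B2) = CD; 80 ⊕ CD = 4D.
C[2]: S = E(K, CD) = 12; A4 ⊕ 12 = B6.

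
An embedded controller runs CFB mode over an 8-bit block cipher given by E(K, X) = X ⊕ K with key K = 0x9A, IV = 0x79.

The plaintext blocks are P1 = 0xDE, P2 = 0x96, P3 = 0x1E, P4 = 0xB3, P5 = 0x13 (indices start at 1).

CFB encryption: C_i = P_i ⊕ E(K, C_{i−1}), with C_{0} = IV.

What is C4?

C4 = 0x9C

C1: E(K, 0x79) = 0xE3; 0xDE ⊕ 0xE3 = 0x3D.
C2: E(K, 0x3D) = 0xA7; 0x96 ⊕ 0xA7 = 0x31.
C3: E(K, 0x31) = 0xAB; 0x1E ⊕ 0xAB = 0xB5.
C4: E(K, 0xB5) = 0x2F; 0xB3 ⊕ 0x2F = 0x9C.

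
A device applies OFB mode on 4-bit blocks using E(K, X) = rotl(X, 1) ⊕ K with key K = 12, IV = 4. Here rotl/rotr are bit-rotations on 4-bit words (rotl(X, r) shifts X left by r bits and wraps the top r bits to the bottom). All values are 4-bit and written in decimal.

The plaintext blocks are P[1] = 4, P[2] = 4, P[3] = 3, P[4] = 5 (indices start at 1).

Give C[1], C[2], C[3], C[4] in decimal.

C[1] = 0, C[2] = 0, C[3] = 7, C[4] = 1

OFB encryption: S_i = E(K, S_{i−1}) with S_{0} = IV; C_i = P_i ⊕ S_i.
C[1]: S = E(K, 4) = 4; 4 ⊕ 4 = 0.
C[2]: S = E(K, 4) = 4; 4 ⊕ 4 = 0.
C[3]: S = E(K, 4) = 4; 3 ⊕ 4 = 7.
C[4]: S = E(K, 4) = 4; 5 ⊕ 4 = 1.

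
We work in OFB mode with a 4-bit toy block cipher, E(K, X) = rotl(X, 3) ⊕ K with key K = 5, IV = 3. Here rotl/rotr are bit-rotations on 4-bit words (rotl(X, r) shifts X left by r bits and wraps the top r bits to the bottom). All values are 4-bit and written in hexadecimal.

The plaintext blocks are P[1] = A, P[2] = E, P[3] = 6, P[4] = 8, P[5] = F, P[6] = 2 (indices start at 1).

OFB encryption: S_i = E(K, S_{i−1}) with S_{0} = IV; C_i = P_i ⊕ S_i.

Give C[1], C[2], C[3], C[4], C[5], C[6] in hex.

C[1]: S = E(K, 3) = C; A ⊕ C = 6.
C[2]: S = E(K, C) = 3; E ⊕ 3 = D.
C[3]: S = E(K, 3) = C; 6 ⊕ C = A.
C[4]: S = E(K, C) = 3; 8 ⊕ 3 = B.
C[5]: S = E(K, 3) = C; F ⊕ C = 3.
C[6]: S = E(K, C) = 3; 2 ⊕ 3 = 1.

C[1] = 6, C[2] = D, C[3] = A, C[4] = B, C[5] = 3, C[6] = 1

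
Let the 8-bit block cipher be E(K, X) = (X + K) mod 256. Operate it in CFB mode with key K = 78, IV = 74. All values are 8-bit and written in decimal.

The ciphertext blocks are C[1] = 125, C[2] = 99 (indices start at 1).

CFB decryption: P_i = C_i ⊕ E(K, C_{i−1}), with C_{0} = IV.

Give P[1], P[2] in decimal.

P[1] = 229, P[2] = 168

P[1]: E(K, 74) = 152; 125 ⊕ 152 = 229.
P[2]: E(K, 125) = 203; 99 ⊕ 203 = 168.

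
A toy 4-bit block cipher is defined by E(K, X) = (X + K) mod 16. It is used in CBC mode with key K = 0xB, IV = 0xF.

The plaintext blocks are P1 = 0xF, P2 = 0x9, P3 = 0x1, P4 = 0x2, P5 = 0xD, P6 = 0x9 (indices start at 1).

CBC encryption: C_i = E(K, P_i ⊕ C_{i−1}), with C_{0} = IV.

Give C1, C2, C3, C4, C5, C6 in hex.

C1 = 0xB, C2 = 0xD, C3 = 0x7, C4 = 0x0, C5 = 0x8, C6 = 0xC

C1: P1 ⊕ 0xF = 0x0; E(K, 0x0) = 0xB.
C2: P2 ⊕ 0xB = 0x2; E(K, 0x2) = 0xD.
C3: P3 ⊕ 0xD = 0xC; E(K, 0xC) = 0x7.
C4: P4 ⊕ 0x7 = 0x5; E(K, 0x5) = 0x0.
C5: P5 ⊕ 0x0 = 0xD; E(K, 0xD) = 0x8.
C6: P6 ⊕ 0x8 = 0x1; E(K, 0x1) = 0xC.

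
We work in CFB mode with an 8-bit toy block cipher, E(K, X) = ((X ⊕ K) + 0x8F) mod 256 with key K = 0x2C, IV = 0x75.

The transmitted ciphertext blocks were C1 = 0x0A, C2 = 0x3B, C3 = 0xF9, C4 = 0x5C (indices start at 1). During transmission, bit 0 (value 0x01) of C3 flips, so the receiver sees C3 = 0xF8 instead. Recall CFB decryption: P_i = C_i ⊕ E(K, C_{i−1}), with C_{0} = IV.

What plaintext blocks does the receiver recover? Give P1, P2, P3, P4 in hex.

Only C3 changed, to 0xF8. In CFB, a change in C_i flips the same bit in P_i and garbles P_{i+1}. Decrypting the received ciphertext:
P1: E(K, 0x75) = 0xE8; 0x0A ⊕ 0xE8 = 0xE2.
P2: E(K, 0x0A) = 0xB5; 0x3B ⊕ 0xB5 = 0x8E.
P3: E(K, 0x3B) = 0xA6; 0xF8 ⊕ 0xA6 = 0x5E.
P4: E(K, 0xF8) = 0x63; 0x5C ⊕ 0x63 = 0x3F.
Blocks that differ from the original plaintext: P3, P4.

P1 = 0xE2, P2 = 0x8E, P3 = 0x5E, P4 = 0x3F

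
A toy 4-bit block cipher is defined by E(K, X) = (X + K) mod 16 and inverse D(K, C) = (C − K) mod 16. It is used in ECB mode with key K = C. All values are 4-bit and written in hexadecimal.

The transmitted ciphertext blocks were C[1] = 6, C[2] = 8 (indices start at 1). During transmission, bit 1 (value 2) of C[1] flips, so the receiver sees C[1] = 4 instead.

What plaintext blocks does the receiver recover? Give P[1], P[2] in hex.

ECB decryption: P_i = D(K, C_i).
Only C[1] changed, to 4. In ECB, a change in C_i affects only P_i. Decrypting the received ciphertext:
P[1]: D(K, 4) = 8.
P[2]: D(K, 8) = C.
Blocks that differ from the original plaintext: P[1].

P[1] = 8, P[2] = C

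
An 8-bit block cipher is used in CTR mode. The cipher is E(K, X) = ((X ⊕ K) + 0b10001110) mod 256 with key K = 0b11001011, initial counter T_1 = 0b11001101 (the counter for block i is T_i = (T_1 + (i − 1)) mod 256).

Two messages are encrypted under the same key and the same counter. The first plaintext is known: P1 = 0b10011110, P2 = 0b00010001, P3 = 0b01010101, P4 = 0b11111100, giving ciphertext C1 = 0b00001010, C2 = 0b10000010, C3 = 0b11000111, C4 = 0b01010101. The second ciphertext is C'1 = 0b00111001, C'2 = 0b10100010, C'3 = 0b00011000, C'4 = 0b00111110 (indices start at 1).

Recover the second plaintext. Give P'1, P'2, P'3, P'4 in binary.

In CTR with a reused counter, both messages share the same keystream S_i, so C_i ⊕ C'_i = P_i ⊕ P'_i and thus P'_i = P_i ⊕ C_i ⊕ C'_i.
P'1: 0b10011110 ⊕ 0b00001010 ⊕ 0b00111001 = 0b10101101.
P'2: 0b00010001 ⊕ 0b10000010 ⊕ 0b10100010 = 0b00110001.
P'3: 0b01010101 ⊕ 0b11000111 ⊕ 0b00011000 = 0b10001010.
P'4: 0b11111100 ⊕ 0b01010101 ⊕ 0b00111110 = 0b10010111.

P'1 = 0b10101101, P'2 = 0b00110001, P'3 = 0b10001010, P'4 = 0b10010111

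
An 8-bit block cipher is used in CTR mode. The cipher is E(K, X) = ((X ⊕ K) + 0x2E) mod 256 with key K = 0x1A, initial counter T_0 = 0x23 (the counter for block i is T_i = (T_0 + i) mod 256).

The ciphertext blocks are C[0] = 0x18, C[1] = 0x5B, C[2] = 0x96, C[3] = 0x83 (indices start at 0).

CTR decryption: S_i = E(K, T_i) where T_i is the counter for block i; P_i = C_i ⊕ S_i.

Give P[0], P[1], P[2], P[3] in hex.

P[0] = 0x7F, P[1] = 0x37, P[2] = 0xFB, P[3] = 0xE9

P[0]: T = 0x23, S = E(K, T) = 0x67; 0x18 ⊕ 0x67 = 0x7F.
P[1]: T = 0x24, S = E(K, T) = 0x6C; 0x5B ⊕ 0x6C = 0x37.
P[2]: T = 0x25, S = E(K, T) = 0x6D; 0x96 ⊕ 0x6D = 0xFB.
P[3]: T = 0x26, S = E(K, T) = 0x6A; 0x83 ⊕ 0x6A = 0xE9.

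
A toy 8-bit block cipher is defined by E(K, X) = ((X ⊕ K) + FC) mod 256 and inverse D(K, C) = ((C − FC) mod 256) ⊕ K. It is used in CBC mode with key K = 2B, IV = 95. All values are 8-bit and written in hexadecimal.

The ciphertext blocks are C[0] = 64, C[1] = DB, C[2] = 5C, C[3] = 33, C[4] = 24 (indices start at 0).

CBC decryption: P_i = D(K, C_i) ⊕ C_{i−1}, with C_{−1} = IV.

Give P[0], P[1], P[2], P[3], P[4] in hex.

P[0]: D(K, 64) = 43; 43 ⊕ 95 = D6.
P[1]: D(K, DB) = F4; F4 ⊕ 64 = 90.
P[2]: D(K, 5C) = 4B; 4B ⊕ DB = 90.
P[3]: D(K, 33) = 1C; 1C ⊕ 5C = 40.
P[4]: D(K, 24) = 03; 03 ⊕ 33 = 30.

P[0] = D6, P[1] = 90, P[2] = 90, P[3] = 40, P[4] = 30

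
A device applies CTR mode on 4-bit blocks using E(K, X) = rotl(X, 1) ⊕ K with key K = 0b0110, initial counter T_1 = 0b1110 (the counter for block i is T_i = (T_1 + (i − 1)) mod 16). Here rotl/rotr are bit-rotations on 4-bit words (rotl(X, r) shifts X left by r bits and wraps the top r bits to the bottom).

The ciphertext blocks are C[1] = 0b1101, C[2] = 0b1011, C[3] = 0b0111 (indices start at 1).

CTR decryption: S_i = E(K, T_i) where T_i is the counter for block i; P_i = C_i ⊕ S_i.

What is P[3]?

P[3]: T = 0b0000, S = E(K, T) = 0b0110; 0b0111 ⊕ 0b0110 = 0b0001.

P[3] = 0b0001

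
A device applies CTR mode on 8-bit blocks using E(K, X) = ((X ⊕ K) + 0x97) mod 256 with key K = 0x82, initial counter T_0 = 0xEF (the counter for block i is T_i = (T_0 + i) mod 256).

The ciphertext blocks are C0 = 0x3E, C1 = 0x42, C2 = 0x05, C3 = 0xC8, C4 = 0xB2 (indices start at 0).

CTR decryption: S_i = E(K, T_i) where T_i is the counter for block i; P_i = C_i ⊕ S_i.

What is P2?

P2 = 0x0F

P2: T = 0xF1, S = E(K, T) = 0x0A; 0x05 ⊕ 0x0A = 0x0F.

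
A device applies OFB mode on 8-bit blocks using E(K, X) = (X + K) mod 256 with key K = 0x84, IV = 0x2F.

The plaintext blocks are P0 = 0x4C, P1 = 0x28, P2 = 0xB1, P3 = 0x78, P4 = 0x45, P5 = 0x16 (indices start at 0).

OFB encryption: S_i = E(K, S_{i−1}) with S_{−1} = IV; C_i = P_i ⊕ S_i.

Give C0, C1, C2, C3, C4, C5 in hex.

C0: S = E(K, 0x2F) = 0xB3; 0x4C ⊕ 0xB3 = 0xFF.
C1: S = E(K, 0xB3) = 0x37; 0x28 ⊕ 0x37 = 0x1F.
C2: S = E(K, 0x37) = 0xBB; 0xB1 ⊕ 0xBB = 0x0A.
C3: S = E(K, 0xBB) = 0x3F; 0x78 ⊕ 0x3F = 0x47.
C4: S = E(K, 0x3F) = 0xC3; 0x45 ⊕ 0xC3 = 0x86.
C5: S = E(K, 0xC3) = 0x47; 0x16 ⊕ 0x47 = 0x51.

C0 = 0xFF, C1 = 0x1F, C2 = 0x0A, C3 = 0x47, C4 = 0x86, C5 = 0x51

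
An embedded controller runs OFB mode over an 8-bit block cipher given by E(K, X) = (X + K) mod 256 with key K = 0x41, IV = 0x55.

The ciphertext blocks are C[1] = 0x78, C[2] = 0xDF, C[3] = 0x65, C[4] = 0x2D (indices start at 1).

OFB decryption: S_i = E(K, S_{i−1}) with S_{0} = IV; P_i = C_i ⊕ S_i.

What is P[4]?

P[4] = 0x74

P[1]: S = E(K, 0x55) = 0x96; 0x78 ⊕ 0x96 = 0xEE.
P[2]: S = E(K, 0x96) = 0xD7; 0xDF ⊕ 0xD7 = 0x08.
P[3]: S = E(K, 0xD7) = 0x18; 0x65 ⊕ 0x18 = 0x7D.
P[4]: S = E(K, 0x18) = 0x59; 0x2D ⊕ 0x59 = 0x74.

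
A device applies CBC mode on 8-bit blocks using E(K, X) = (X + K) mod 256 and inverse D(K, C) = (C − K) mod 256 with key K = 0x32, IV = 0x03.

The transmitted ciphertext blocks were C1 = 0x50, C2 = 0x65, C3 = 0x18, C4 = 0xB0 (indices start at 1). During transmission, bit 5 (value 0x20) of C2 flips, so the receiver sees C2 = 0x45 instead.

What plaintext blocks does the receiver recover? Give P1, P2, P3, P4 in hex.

P1 = 0x1D, P2 = 0x43, P3 = 0xA3, P4 = 0x66

CBC decryption: P_i = D(K, C_i) ⊕ C_{i−1}, with C_{0} = IV.
Only C2 changed, to 0x45. In CBC, a change in C_i garbles P_i and flips the same bit in P_{i+1}. Decrypting the received ciphertext:
P1: D(K, 0x50) = 0x1E; 0x1E ⊕ 0x03 = 0x1D.
P2: D(K, 0x45) = 0x13; 0x13 ⊕ 0x50 = 0x43.
P3: D(K, 0x18) = 0xE6; 0xE6 ⊕ 0x45 = 0xA3.
P4: D(K, 0xB0) = 0x7E; 0x7E ⊕ 0x18 = 0x66.
Blocks that differ from the original plaintext: P2, P3.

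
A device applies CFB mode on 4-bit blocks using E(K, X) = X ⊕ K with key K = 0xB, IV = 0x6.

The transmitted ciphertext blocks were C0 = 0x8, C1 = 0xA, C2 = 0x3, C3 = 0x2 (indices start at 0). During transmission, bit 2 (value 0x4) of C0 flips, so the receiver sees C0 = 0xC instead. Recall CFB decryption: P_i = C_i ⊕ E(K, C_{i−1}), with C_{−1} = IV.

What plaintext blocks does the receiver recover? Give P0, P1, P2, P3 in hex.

Only C0 changed, to 0xC. In CFB, a change in C_i flips the same bit in P_i and garbles P_{i+1}. Decrypting the received ciphertext:
P0: E(K, 0x6) = 0xD; 0xC ⊕ 0xD = 0x1.
P1: E(K, 0xC) = 0x7; 0xA ⊕ 0x7 = 0xD.
P2: E(K, 0xA) = 0x1; 0x3 ⊕ 0x1 = 0x2.
P3: E(K, 0x3) = 0x8; 0x2 ⊕ 0x8 = 0xA.
Blocks that differ from the original plaintext: P0, P1.

P0 = 0x1, P1 = 0xD, P2 = 0x2, P3 = 0xA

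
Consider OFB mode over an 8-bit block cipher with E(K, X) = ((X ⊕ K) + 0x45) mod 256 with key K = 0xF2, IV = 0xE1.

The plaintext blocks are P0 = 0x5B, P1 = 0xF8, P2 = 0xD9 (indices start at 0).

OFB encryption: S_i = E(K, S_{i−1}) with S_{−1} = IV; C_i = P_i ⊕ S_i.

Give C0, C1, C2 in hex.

C0 = 0x03, C1 = 0x17, C2 = 0xBB

C0: S = E(K, 0xE1) = 0x58; 0x5B ⊕ 0x58 = 0x03.
C1: S = E(K, 0x58) = 0xEF; 0xF8 ⊕ 0xEF = 0x17.
C2: S = E(K, 0xEF) = 0x62; 0xD9 ⊕ 0x62 = 0xBB.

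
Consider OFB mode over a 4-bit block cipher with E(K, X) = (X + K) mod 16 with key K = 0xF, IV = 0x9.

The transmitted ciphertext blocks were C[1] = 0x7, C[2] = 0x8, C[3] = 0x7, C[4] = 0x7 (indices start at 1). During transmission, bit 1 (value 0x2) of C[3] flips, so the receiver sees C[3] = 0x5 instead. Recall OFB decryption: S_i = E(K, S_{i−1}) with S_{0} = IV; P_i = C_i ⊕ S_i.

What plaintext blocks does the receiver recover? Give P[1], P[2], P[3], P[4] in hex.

Only C[3] changed, to 0x5. In OFB, a change in C_i flips the same bit in P_i only; the keystream is unaffected. Decrypting the received ciphertext:
P[1]: S = E(K, 0x9) = 0x8; 0x7 ⊕ 0x8 = 0xF.
P[2]: S = E(K, 0x8) = 0x7; 0x8 ⊕ 0x7 = 0xF.
P[3]: S = E(K, 0x7) = 0x6; 0x5 ⊕ 0x6 = 0x3.
P[4]: S = E(K, 0x6) = 0x5; 0x7 ⊕ 0x5 = 0x2.
Blocks that differ from the original plaintext: P[3].

P[1] = 0xF, P[2] = 0xF, P[3] = 0x3, P[4] = 0x2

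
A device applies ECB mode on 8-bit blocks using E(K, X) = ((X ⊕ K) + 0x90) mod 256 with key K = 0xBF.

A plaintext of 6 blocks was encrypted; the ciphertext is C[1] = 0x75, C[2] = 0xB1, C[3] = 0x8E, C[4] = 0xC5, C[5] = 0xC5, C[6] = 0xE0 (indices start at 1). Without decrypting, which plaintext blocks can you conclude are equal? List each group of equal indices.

P[4] = P[5]

ECB encrypts each block independently with the same key, so equal ciphertext blocks imply equal plaintext blocks.
C[4] = C[5] = 0xC5, so P[4] = P[5].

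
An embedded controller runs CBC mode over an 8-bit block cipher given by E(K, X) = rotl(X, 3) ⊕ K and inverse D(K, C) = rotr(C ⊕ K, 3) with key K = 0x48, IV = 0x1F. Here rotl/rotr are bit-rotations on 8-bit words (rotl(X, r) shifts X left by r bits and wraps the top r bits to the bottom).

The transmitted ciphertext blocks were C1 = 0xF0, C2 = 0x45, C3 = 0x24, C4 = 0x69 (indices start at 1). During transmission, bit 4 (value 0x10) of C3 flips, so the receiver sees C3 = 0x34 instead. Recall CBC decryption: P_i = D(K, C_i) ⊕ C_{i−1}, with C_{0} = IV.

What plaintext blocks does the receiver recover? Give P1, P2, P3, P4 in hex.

Only C3 changed, to 0x34. In CBC, a change in C_i garbles P_i and flips the same bit in P_{i+1}. Decrypting the received ciphertext:
P1: D(K, 0xF0) = 0x17; 0x17 ⊕ 0x1F = 0x08.
P2: D(K, 0x45) = 0xA1; 0xA1 ⊕ 0xF0 = 0x51.
P3: D(K, 0x34) = 0x8F; 0x8F ⊕ 0x45 = 0xCA.
P4: D(K, 0x69) = 0x24; 0x24 ⊕ 0x34 = 0x10.
Blocks that differ from the original plaintext: P3, P4.

P1 = 0x08, P2 = 0x51, P3 = 0xCA, P4 = 0x10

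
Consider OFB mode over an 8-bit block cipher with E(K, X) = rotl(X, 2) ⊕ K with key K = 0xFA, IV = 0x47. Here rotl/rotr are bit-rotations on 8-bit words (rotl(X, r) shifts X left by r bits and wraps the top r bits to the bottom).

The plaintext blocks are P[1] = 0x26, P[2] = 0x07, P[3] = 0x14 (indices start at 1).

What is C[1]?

C[1] = 0xC1

OFB encryption: S_i = E(K, S_{i−1}) with S_{0} = IV; C_i = P_i ⊕ S_i.
C[1]: S = E(K, 0x47) = 0xE7; 0x26 ⊕ 0xE7 = 0xC1.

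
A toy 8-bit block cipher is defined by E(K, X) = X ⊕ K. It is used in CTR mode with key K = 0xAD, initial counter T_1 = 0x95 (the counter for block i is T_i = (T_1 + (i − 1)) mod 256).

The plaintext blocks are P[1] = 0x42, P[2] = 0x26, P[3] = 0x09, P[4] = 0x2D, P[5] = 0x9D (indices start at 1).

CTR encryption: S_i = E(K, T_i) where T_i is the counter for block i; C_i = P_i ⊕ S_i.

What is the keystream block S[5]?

0x34

C[1]: T = 0x95, S = E(K, T) = 0x38; 0x42 ⊕ 0x38 = 0x7A.
C[2]: T = 0x96, S = E(K, T) = 0x3B; 0x26 ⊕ 0x3B = 0x1D.
C[3]: T = 0x97, S = E(K, T) = 0x3A; 0x09 ⊕ 0x3A = 0x33.
C[4]: T = 0x98, S = E(K, T) = 0x35; 0x2D ⊕ 0x35 = 0x18.
C[5]: T = 0x99, S = E(K, T) = 0x34; 0x9D ⊕ 0x34 = 0xA9.
So S[5] = 0x34.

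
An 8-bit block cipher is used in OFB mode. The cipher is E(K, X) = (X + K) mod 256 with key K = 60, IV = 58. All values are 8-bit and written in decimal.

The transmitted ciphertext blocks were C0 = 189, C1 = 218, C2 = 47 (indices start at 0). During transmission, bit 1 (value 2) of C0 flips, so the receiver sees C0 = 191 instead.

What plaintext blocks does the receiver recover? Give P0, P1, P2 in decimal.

OFB decryption: S_i = E(K, S_{i−1}) with S_{−1} = IV; P_i = C_i ⊕ S_i.
Only C0 changed, to 191. In OFB, a change in C_i flips the same bit in P_i only; the keystream is unaffected. Decrypting the received ciphertext:
P0: S = E(K, 58) = 118; 191 ⊕ 118 = 201.
P1: S = E(K, 118) = 178; 218 ⊕ 178 = 104.
P2: S = E(K, 178) = 238; 47 ⊕ 238 = 193.
Blocks that differ from the original plaintext: P0.

P0 = 201, P1 = 104, P2 = 193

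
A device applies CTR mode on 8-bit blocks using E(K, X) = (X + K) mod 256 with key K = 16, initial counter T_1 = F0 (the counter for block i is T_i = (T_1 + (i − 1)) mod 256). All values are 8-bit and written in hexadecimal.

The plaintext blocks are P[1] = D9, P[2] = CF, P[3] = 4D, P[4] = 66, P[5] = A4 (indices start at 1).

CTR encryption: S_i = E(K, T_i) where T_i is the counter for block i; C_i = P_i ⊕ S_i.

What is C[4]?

C[4] = 6F

C[1]: T = F0, S = E(K, T) = 06; D9 ⊕ 06 = DF.
C[2]: T = F1, S = E(K, T) = 07; CF ⊕ 07 = C8.
C[3]: T = F2, S = E(K, T) = 08; 4D ⊕ 08 = 45.
C[4]: T = F3, S = E(K, T) = 09; 66 ⊕ 09 = 6F.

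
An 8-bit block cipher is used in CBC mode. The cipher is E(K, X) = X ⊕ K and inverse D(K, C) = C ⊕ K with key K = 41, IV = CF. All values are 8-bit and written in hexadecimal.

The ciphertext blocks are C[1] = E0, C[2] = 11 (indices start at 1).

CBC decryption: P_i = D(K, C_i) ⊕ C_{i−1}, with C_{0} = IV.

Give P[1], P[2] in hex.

P[1] = 6E, P[2] = B0

P[1]: D(K, E0) = A1; A1 ⊕ CF = 6E.
P[2]: D(K, 11) = 50; 50 ⊕ E0 = B0.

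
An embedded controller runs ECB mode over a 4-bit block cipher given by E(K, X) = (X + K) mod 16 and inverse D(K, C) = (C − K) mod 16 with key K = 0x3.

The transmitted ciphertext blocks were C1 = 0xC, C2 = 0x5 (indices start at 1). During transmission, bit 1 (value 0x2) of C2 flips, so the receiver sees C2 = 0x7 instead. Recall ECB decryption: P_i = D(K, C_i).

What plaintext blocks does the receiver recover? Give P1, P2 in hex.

P1 = 0x9, P2 = 0x4

Only C2 changed, to 0x7. In ECB, a change in C_i affects only P_i. Decrypting the received ciphertext:
P1: D(K, 0xC) = 0x9.
P2: D(K, 0x7) = 0x4.
Blocks that differ from the original plaintext: P2.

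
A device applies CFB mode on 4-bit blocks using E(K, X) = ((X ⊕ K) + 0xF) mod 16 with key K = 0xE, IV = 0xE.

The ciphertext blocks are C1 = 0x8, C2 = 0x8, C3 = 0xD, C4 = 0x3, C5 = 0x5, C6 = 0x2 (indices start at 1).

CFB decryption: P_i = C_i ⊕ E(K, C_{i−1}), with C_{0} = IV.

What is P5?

P5: E(K, 0x3) = 0xC; 0x5 ⊕ 0xC = 0x9.

P5 = 0x9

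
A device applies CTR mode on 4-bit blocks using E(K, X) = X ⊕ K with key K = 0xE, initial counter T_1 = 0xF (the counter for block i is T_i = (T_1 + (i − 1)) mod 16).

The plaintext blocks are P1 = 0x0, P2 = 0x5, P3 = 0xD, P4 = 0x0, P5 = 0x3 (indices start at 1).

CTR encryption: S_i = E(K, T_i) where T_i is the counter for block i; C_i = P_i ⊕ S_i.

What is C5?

C1: T = 0xF, S = E(K, T) = 0x1; 0x0 ⊕ 0x1 = 0x1.
C2: T = 0x0, S = E(K, T) = 0xE; 0x5 ⊕ 0xE = 0xB.
C3: T = 0x1, S = E(K, T) = 0xF; 0xD ⊕ 0xF = 0x2.
C4: T = 0x2, S = E(K, T) = 0xC; 0x0 ⊕ 0xC = 0xC.
C5: T = 0x3, S = E(K, T) = 0xD; 0x3 ⊕ 0xD = 0xE.

C5 = 0xE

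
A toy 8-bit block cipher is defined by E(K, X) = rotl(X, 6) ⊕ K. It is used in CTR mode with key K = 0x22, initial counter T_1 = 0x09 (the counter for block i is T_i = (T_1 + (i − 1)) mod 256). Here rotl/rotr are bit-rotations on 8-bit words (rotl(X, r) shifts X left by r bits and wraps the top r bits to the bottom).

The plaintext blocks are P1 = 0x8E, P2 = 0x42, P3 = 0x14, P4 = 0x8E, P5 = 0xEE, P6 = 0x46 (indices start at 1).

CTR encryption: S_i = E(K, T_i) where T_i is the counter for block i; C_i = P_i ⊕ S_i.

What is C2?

C2 = 0xE2

C1: T = 0x09, S = E(K, T) = 0x60; 0x8E ⊕ 0x60 = 0xEE.
C2: T = 0x0A, S = E(K, T) = 0xA0; 0x42 ⊕ 0xA0 = 0xE2.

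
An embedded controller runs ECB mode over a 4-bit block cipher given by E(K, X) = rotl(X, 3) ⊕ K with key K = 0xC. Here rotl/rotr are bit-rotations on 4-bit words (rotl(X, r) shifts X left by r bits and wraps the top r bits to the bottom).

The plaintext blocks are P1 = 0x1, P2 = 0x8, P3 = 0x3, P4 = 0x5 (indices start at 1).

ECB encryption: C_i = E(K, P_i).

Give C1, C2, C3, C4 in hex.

C1: E(K, 0x1) = 0x4.
C2: E(K, 0x8) = 0x8.
C3: E(K, 0x3) = 0x5.
C4: E(K, 0x5) = 0x6.

C1 = 0x4, C2 = 0x8, C3 = 0x5, C4 = 0x6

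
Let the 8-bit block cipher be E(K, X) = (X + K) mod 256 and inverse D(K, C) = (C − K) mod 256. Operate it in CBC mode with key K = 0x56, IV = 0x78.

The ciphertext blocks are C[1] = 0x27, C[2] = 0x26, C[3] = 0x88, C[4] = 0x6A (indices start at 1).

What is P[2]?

P[2] = 0xF7

CBC decryption: P_i = D(K, C_i) ⊕ C_{i−1}, with C_{0} = IV.
P[2]: D(K, 0x26) = 0xD0; 0xD0 ⊕ 0x27 = 0xF7.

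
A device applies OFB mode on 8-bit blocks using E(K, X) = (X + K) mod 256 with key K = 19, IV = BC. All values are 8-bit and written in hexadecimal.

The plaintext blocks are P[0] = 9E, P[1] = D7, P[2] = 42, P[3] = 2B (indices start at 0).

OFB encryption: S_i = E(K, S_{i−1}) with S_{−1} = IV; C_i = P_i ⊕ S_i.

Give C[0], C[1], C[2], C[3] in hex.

C[0] = 4B, C[1] = 39, C[2] = 45, C[3] = 0B

C[0]: S = E(K, BC) = D5; 9E ⊕ D5 = 4B.
C[1]: S = E(K, D5) = EE; D7 ⊕ EE = 39.
C[2]: S = E(K, EE) = 07; 42 ⊕ 07 = 45.
C[3]: S = E(K, 07) = 20; 2B ⊕ 20 = 0B.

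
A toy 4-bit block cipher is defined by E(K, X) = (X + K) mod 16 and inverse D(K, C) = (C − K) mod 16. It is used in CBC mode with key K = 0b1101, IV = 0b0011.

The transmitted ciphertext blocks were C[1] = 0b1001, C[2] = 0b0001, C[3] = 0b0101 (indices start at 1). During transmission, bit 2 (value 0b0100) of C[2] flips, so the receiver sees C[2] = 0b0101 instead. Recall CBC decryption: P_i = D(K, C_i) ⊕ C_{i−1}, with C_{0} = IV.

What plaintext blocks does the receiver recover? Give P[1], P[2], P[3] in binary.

P[1] = 0b1111, P[2] = 0b0001, P[3] = 0b1101

Only C[2] changed, to 0b0101. In CBC, a change in C_i garbles P_i and flips the same bit in P_{i+1}. Decrypting the received ciphertext:
P[1]: D(K, 0b1001) = 0b1100; 0b1100 ⊕ 0b0011 = 0b1111.
P[2]: D(K, 0b0101) = 0b1000; 0b1000 ⊕ 0b1001 = 0b0001.
P[3]: D(K, 0b0101) = 0b1000; 0b1000 ⊕ 0b0101 = 0b1101.
Blocks that differ from the original plaintext: P[2], P[3].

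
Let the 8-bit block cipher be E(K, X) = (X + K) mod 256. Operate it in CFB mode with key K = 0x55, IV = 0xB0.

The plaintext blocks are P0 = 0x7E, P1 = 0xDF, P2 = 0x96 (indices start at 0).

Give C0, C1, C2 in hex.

CFB encryption: C_i = P_i ⊕ E(K, C_{i−1}), with C_{−1} = IV.
C0: E(K, 0xB0) = 0x05; 0x7E ⊕ 0x05 = 0x7B.
C1: E(K, 0x7B) = 0xD0; 0xDF ⊕ 0xD0 = 0x0F.
C2: E(K, 0x0F) = 0x64; 0x96 ⊕ 0x64 = 0xF2.

C0 = 0x7B, C1 = 0x0F, C2 = 0xF2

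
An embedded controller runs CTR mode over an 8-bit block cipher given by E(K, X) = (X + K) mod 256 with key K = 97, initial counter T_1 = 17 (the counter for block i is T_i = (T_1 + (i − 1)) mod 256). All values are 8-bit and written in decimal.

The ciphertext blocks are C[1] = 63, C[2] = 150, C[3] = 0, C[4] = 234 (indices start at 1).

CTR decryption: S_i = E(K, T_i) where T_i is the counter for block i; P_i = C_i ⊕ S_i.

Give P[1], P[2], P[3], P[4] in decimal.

P[1] = 77, P[2] = 229, P[3] = 116, P[4] = 159

P[1]: T = 17, S = E(K, T) = 114; 63 ⊕ 114 = 77.
P[2]: T = 18, S = E(K, T) = 115; 150 ⊕ 115 = 229.
P[3]: T = 19, S = E(K, T) = 116; 0 ⊕ 116 = 116.
P[4]: T = 20, S = E(K, T) = 117; 234 ⊕ 117 = 159.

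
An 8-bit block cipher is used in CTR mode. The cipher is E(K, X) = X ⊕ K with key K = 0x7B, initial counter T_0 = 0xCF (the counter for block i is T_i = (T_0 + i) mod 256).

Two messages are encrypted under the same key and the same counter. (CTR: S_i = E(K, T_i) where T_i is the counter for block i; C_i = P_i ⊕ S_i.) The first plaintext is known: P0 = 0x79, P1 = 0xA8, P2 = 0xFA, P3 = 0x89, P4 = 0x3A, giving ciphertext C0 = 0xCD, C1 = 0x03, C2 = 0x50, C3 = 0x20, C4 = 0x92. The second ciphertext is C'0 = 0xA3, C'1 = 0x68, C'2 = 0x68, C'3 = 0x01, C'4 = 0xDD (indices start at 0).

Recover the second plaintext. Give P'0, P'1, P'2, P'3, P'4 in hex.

In CTR with a reused counter, both messages share the same keystream S_i, so C_i ⊕ C'_i = P_i ⊕ P'_i and thus P'_i = P_i ⊕ C_i ⊕ C'_i.
P'0: 0x79 ⊕ 0xCD ⊕ 0xA3 = 0x17.
P'1: 0xA8 ⊕ 0x03 ⊕ 0x68 = 0xC3.
P'2: 0xFA ⊕ 0x50 ⊕ 0x68 = 0xC2.
P'3: 0x89 ⊕ 0x20 ⊕ 0x01 = 0xA8.
P'4: 0x3A ⊕ 0x92 ⊕ 0xDD = 0x75.

P'0 = 0x17, P'1 = 0xC3, P'2 = 0xC2, P'3 = 0xA8, P'4 = 0x75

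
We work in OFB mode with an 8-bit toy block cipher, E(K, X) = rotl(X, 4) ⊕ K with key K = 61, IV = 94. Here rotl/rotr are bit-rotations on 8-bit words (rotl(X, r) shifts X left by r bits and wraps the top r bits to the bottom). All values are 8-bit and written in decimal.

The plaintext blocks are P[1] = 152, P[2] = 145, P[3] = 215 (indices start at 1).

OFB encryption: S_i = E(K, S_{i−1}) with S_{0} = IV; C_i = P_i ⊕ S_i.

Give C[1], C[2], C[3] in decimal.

C[1] = 64, C[2] = 33, C[3] = 225

C[1]: S = E(K, 94) = 216; 152 ⊕ 216 = 64.
C[2]: S = E(K, 216) = 176; 145 ⊕ 176 = 33.
C[3]: S = E(K, 176) = 54; 215 ⊕ 54 = 225.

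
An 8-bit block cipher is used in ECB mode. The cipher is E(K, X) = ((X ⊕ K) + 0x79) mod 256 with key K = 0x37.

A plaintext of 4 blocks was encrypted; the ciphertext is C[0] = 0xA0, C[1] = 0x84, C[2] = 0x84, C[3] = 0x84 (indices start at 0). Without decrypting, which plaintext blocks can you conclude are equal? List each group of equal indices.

P[1] = P[2] = P[3]

ECB encrypts each block independently with the same key, so equal ciphertext blocks imply equal plaintext blocks.
C[1] = C[2] = C[3] = 0x84, so P[1] = P[2] = P[3].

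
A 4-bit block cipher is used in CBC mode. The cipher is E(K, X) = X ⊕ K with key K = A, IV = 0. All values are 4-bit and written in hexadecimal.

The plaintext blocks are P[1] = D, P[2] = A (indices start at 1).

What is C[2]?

C[2] = 7

CBC encryption: C_i = E(K, P_i ⊕ C_{i−1}), with C_{0} = IV.
C[1]: P[1] ⊕ 0 = D; E(K, D) = 7.
C[2]: P[2] ⊕ 7 = D; E(K, D) = 7.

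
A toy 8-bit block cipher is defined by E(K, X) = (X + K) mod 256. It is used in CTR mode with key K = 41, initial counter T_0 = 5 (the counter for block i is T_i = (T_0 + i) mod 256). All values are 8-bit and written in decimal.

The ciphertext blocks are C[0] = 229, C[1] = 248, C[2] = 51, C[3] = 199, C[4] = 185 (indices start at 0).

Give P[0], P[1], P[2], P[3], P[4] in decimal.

CTR decryption: S_i = E(K, T_i) where T_i is the counter for block i; P_i = C_i ⊕ S_i.
P[0]: T = 5, S = E(K, T) = 46; 229 ⊕ 46 = 203.
P[1]: T = 6, S = E(K, T) = 47; 248 ⊕ 47 = 215.
P[2]: T = 7, S = E(K, T) = 48; 51 ⊕ 48 = 3.
P[3]: T = 8, S = E(K, T) = 49; 199 ⊕ 49 = 246.
P[4]: T = 9, S = E(K, T) = 50; 185 ⊕ 50 = 139.

P[0] = 203, P[1] = 215, P[2] = 3, P[3] = 246, P[4] = 139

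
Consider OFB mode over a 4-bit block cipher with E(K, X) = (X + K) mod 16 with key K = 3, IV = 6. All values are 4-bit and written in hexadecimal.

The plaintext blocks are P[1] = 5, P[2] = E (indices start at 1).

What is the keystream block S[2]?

C

OFB encryption: S_i = E(K, S_{i−1}) with S_{0} = IV; C_i = P_i ⊕ S_i.
C[1]: S = E(K, 6) = 9; 5 ⊕ 9 = C.
C[2]: S = E(K, 9) = C; E ⊕ C = 2.
So S[2] = C.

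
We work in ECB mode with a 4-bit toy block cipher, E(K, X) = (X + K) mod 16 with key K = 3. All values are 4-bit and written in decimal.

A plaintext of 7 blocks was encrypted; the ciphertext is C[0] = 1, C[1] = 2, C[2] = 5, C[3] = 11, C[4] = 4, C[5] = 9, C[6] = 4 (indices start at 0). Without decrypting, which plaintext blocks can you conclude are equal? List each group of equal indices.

P[4] = P[6]

ECB encrypts each block independently with the same key, so equal ciphertext blocks imply equal plaintext blocks.
C[4] = C[6] = 4, so P[4] = P[6].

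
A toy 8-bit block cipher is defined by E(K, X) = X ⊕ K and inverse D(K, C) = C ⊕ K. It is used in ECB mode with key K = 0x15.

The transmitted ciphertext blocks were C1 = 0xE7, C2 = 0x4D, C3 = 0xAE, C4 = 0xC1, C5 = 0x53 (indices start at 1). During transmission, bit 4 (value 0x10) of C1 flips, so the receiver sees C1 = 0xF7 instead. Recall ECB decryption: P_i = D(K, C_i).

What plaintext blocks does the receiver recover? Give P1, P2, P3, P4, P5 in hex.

Only C1 changed, to 0xF7. In ECB, a change in C_i affects only P_i. Decrypting the received ciphertext:
P1: D(K, 0xF7) = 0xE2.
P2: D(K, 0x4D) = 0x58.
P3: D(K, 0xAE) = 0xBB.
P4: D(K, 0xC1) = 0xD4.
P5: D(K, 0x53) = 0x46.
Blocks that differ from the original plaintext: P1.

P1 = 0xE2, P2 = 0x58, P3 = 0xBB, P4 = 0xD4, P5 = 0x46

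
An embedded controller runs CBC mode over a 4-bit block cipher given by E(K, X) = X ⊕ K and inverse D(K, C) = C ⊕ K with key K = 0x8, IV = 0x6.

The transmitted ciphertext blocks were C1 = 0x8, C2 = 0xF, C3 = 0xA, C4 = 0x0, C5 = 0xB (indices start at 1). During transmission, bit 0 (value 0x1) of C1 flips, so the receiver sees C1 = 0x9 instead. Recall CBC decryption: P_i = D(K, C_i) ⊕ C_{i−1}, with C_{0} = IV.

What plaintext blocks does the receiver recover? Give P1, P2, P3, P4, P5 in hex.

P1 = 0x7, P2 = 0xE, P3 = 0xD, P4 = 0x2, P5 = 0x3

Only C1 changed, to 0x9. In CBC, a change in C_i garbles P_i and flips the same bit in P_{i+1}. Decrypting the received ciphertext:
P1: D(K, 0x9) = 0x1; 0x1 ⊕ 0x6 = 0x7.
P2: D(K, 0xF) = 0x7; 0x7 ⊕ 0x9 = 0xE.
P3: D(K, 0xA) = 0x2; 0x2 ⊕ 0xF = 0xD.
P4: D(K, 0x0) = 0x8; 0x8 ⊕ 0xA = 0x2.
P5: D(K, 0xB) = 0x3; 0x3 ⊕ 0x0 = 0x3.
Blocks that differ from the original plaintext: P1, P2.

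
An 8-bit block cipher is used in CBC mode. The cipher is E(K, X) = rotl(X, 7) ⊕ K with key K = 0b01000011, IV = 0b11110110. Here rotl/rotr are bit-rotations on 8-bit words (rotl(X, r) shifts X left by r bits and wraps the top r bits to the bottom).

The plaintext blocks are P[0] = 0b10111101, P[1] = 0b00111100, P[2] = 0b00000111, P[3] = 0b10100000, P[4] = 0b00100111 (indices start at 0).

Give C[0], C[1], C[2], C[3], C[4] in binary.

C[0] = 0b11100110, C[1] = 0b00101110, C[2] = 0b11010111, C[3] = 0b11111000, C[4] = 0b10101100

CBC encryption: C_i = E(K, P_i ⊕ C_{i−1}), with C_{−1} = IV.
C[0]: P[0] ⊕ 0b11110110 = 0b01001011; E(K, 0b01001011) = 0b11100110.
C[1]: P[1] ⊕ 0b11100110 = 0b11011010; E(K, 0b11011010) = 0b00101110.
C[2]: P[2] ⊕ 0b00101110 = 0b00101001; E(K, 0b00101001) = 0b11010111.
C[3]: P[3] ⊕ 0b11010111 = 0b01110111; E(K, 0b01110111) = 0b11111000.
C[4]: P[4] ⊕ 0b11111000 = 0b11011111; E(K, 0b11011111) = 0b10101100.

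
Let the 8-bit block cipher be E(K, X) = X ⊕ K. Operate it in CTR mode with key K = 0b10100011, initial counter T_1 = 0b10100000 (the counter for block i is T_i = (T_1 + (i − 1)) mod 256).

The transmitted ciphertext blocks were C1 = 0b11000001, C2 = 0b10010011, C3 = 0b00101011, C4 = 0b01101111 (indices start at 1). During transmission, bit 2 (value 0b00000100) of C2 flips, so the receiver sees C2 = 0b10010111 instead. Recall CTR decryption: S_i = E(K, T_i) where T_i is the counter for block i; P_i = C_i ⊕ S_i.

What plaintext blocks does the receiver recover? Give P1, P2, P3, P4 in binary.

Only C2 changed, to 0b10010111. In CTR, a change in C_i flips the same bit in P_i only; the keystream is unaffected. Decrypting the received ciphertext:
P1: T = 0b10100000, S = E(K, T) = 0b00000011; 0b11000001 ⊕ 0b00000011 = 0b11000010.
P2: T = 0b10100001, S = E(K, T) = 0b00000010; 0b10010111 ⊕ 0b00000010 = 0b10010101.
P3: T = 0b10100010, S = E(K, T) = 0b00000001; 0b00101011 ⊕ 0b00000001 = 0b00101010.
P4: T = 0b10100011, S = E(K, T) = 0b00000000; 0b01101111 ⊕ 0b00000000 = 0b01101111.
Blocks that differ from the original plaintext: P2.

P1 = 0b11000010, P2 = 0b10010101, P3 = 0b00101010, P4 = 0b01101111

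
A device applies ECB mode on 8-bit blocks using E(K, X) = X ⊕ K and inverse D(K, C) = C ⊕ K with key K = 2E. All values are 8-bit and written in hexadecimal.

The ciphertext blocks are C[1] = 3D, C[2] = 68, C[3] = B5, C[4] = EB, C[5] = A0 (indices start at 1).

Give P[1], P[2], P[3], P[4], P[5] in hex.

P[1] = 13, P[2] = 46, P[3] = 9B, P[4] = C5, P[5] = 8E

ECB decryption: P_i = D(K, C_i).
P[1]: D(K, 3D) = 13.
P[2]: D(K, 68) = 46.
P[3]: D(K, B5) = 9B.
P[4]: D(K, EB) = C5.
P[5]: D(K, A0) = 8E.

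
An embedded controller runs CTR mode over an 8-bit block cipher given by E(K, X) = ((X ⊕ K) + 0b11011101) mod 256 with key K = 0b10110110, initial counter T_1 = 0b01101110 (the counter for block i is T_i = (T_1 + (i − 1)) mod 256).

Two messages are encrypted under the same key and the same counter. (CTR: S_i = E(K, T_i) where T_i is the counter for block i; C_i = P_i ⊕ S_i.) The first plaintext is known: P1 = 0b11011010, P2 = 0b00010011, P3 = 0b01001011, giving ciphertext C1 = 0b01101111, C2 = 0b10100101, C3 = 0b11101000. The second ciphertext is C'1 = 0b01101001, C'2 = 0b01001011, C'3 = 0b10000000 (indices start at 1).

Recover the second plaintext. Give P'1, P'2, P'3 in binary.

In CTR with a reused counter, both messages share the same keystream S_i, so C_i ⊕ C'_i = P_i ⊕ P'_i and thus P'_i = P_i ⊕ C_i ⊕ C'_i.
P'1: 0b11011010 ⊕ 0b01101111 ⊕ 0b01101001 = 0b11011100.
P'2: 0b00010011 ⊕ 0b10100101 ⊕ 0b01001011 = 0b11111101.
P'3: 0b01001011 ⊕ 0b11101000 ⊕ 0b10000000 = 0b00100011.

P'1 = 0b11011100, P'2 = 0b11111101, P'3 = 0b00100011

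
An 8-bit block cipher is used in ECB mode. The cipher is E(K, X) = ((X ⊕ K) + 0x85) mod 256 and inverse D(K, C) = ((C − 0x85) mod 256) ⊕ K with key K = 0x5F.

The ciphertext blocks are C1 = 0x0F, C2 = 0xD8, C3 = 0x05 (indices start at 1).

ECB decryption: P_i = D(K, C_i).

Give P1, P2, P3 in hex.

P1 = 0xD5, P2 = 0x0C, P3 = 0xDF

P1: D(K, 0x0F) = 0xD5.
P2: D(K, 0xD8) = 0x0C.
P3: D(K, 0x05) = 0xDF.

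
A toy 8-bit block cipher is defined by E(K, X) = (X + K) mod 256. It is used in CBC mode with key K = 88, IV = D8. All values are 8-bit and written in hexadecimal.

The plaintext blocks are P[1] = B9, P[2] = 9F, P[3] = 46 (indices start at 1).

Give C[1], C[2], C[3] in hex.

C[1] = E9, C[2] = FE, C[3] = 40

CBC encryption: C_i = E(K, P_i ⊕ C_{i−1}), with C_{0} = IV.
C[1]: P[1] ⊕ D8 = 61; E(K, 61) = E9.
C[2]: P[2] ⊕ E9 = 76; E(K, 76) = FE.
C[3]: P[3] ⊕ FE = B8; E(K, B8) = 40.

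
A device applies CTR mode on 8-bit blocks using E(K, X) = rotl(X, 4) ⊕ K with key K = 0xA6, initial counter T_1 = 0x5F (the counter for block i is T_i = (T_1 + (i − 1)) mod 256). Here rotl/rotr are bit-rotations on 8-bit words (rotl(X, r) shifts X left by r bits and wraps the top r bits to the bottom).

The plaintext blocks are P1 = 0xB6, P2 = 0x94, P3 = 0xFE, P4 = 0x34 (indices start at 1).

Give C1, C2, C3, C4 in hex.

C1 = 0xE5, C2 = 0x34, C3 = 0x4E, C4 = 0xB4

CTR encryption: S_i = E(K, T_i) where T_i is the counter for block i; C_i = P_i ⊕ S_i.
C1: T = 0x5F, S = E(K, T) = 0x53; 0xB6 ⊕ 0x53 = 0xE5.
C2: T = 0x60, S = E(K, T) = 0xA0; 0x94 ⊕ 0xA0 = 0x34.
C3: T = 0x61, S = E(K, T) = 0xB0; 0xFE ⊕ 0xB0 = 0x4E.
C4: T = 0x62, S = E(K, T) = 0x80; 0x34 ⊕ 0x80 = 0xB4.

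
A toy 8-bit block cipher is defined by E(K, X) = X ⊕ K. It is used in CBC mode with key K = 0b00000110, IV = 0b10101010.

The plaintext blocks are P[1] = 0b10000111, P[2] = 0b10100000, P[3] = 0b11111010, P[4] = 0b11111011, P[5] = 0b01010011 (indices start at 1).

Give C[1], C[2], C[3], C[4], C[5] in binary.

C[1] = 0b00101011, C[2] = 0b10001101, C[3] = 0b01110001, C[4] = 0b10001100, C[5] = 0b11011001

CBC encryption: C_i = E(K, P_i ⊕ C_{i−1}), with C_{0} = IV.
C[1]: P[1] ⊕ 0b10101010 = 0b00101101; E(K, 0b00101101) = 0b00101011.
C[2]: P[2] ⊕ 0b00101011 = 0b10001011; E(K, 0b10001011) = 0b10001101.
C[3]: P[3] ⊕ 0b10001101 = 0b01110111; E(K, 0b01110111) = 0b01110001.
C[4]: P[4] ⊕ 0b01110001 = 0b10001010; E(K, 0b10001010) = 0b10001100.
C[5]: P[5] ⊕ 0b10001100 = 0b11011111; E(K, 0b11011111) = 0b11011001.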